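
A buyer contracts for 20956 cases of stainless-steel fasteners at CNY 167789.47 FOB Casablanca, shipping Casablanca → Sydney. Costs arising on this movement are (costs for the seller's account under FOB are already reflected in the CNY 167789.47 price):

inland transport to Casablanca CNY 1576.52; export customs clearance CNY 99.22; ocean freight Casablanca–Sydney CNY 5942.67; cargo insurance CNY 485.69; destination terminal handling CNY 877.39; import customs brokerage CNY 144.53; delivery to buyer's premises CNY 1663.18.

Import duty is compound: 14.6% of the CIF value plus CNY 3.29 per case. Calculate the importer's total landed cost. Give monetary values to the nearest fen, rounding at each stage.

FOB: the seller bears costs until goods are on board at the origin port; the buyer bears freight, insurance and all costs thereafter.
Already in the invoice (seller's account under FOB): inland to port, export clearance — exclude.
CIF value = FOB price + freight + insurance = 167789.47 + 5942.67 + 485.69 = 174217.83
Ad valorem component: 174217.83 × 14.6% = 25435.80
Specific component: 20956 × 3.29 = 68945.24
Import duty = 25435.80 + 68945.24 = 94381.04
Buyer bears: freight 5942.67 + insurance 485.69 + destination terminal 877.39 + brokerage 144.53 + delivery 1663.18 + duty 94381.04 = 103494.50
Landed cost = invoice 167789.47 + 103494.50 = 271283.97

Total landed cost: CNY 271283.97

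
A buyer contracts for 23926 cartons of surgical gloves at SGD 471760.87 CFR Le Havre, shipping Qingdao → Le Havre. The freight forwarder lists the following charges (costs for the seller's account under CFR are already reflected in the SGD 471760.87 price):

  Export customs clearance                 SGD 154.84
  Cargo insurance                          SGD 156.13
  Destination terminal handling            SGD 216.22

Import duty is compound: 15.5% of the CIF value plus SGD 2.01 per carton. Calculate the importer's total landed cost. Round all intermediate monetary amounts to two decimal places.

Total landed cost: SGD 593371.62

CFR: the seller pays costs through ocean freight to the destination port, but not insurance.
Already in the invoice (seller's account under CFR): export clearance — exclude.
CIF value = CFR price + insurance = 471760.87 + 156.13 = 471917.00
Ad valorem component: 471917.00 × 15.5% = 73147.14
Specific component: 23926 × 2.01 = 48091.26
Import duty = 73147.14 + 48091.26 = 121238.40
Buyer bears: insurance 156.13 + destination terminal 216.22 + duty 121238.40 = 121610.75
Landed cost = invoice 471760.87 + 121610.75 = 593371.62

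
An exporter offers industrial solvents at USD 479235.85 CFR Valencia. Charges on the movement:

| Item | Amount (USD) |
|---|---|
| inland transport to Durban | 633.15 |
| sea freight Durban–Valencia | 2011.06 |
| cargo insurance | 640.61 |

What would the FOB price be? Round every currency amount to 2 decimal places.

FOB price: USD 477224.79

Not relevant to the conversion: inland to port — on the seller under both CFR and FOB; already in the CFR price and stays in the FOB price. insurance — on the buyer under both terms; not part of either seller's price.
From CFR to FOB, the seller no longer bears: freight.
FOB price = 479235.85 − 2011.06 = 477224.79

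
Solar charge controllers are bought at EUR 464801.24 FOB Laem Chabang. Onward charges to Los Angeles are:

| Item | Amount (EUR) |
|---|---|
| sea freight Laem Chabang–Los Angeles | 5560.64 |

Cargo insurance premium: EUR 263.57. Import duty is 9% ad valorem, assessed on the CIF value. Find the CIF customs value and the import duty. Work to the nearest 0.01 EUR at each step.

CIF value: EUR 470625.45; import duty: EUR 42356.29

CIF = FOB price + freight + insurance
CIF = 464801.24 + 5560.64 + 263.57 = 470625.45
Import duty = 470625.45 × 9% = 42356.29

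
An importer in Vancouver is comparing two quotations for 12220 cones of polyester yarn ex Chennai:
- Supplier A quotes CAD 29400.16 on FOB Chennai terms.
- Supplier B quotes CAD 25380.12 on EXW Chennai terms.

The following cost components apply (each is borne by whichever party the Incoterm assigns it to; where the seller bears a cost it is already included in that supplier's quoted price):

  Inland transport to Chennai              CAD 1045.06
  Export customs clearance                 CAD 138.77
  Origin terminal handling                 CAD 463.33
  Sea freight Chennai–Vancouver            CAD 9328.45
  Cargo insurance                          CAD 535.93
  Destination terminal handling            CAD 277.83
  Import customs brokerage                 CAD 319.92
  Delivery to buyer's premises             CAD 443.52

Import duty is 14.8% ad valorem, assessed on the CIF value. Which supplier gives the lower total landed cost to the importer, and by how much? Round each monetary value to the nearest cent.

Supplier A (FOB):
CIF value = FOB price + freight + insurance = 29400.16 + 9328.45 + 535.93 = 39264.54
Import duty = 39264.54 × 14.8% = 5811.15
Buyer bears (A): 9328.45 + 535.93 + 277.83 + 319.92 + 443.52 = 10905.65
Landed cost (A) = invoice 29400.16 + 10905.65 + duty 5811.15 = 46116.96
Supplier B (EXW):
CIF value = EXW price + inland to port + export clearance + origin terminal + freight + insurance = 25380.12 + 1045.06 + 138.77 + 463.33 + 9328.45 + 535.93 = 36891.66
Import duty = 36891.66 × 14.8% = 5459.97
Buyer bears (B): 1045.06 + 138.77 + 463.33 + 9328.45 + 535.93 + 277.83 + 319.92 + 443.52 = 12552.81
Landed cost (B) = invoice 25380.12 + 12552.81 + duty 5459.97 = 43392.90
Difference = |46116.96 − 43392.90| = 2724.06

Supplier B is cheaper by CAD 2724.06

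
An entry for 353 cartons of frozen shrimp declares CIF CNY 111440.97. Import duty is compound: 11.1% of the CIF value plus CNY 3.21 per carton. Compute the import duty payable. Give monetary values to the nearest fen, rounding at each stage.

Import duty: CNY 13503.08

Ad valorem component: 111440.97 × 11.1% = 12369.95
Specific component: 353 × 3.21 = 1133.13
Import duty = 12369.95 + 1133.13 = 13503.08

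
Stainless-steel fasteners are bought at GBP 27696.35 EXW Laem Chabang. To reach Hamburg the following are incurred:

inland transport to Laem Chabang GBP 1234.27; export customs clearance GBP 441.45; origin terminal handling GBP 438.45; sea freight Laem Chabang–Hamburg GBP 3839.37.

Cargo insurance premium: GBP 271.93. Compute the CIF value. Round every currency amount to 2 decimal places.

CIF = EXW price + pre-shipment costs + freight + insurance
CIF = 27696.35 + 1234.27 + 441.45 + 438.45 + 3839.37 + 271.93 = 33921.82

CIF value: GBP 33921.82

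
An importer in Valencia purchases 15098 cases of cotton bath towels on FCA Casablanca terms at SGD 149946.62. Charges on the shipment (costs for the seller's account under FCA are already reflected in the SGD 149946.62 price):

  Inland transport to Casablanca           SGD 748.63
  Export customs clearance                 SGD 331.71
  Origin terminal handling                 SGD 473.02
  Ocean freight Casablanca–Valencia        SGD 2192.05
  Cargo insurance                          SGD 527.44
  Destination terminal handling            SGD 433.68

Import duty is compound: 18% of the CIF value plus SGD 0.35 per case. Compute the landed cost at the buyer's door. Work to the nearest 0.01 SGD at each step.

Total landed cost: SGD 186422.15

FCA: the seller delivers export-cleared goods to the carrier; the buyer bears costs from that point.
Already in the invoice (seller's account under FCA): inland to port, export clearance — exclude.
CIF value = FCA price + origin terminal + freight + insurance = 149946.62 + 473.02 + 2192.05 + 527.44 = 153139.13
Ad valorem component: 153139.13 × 18% = 27565.04
Specific component: 15098 × 0.35 = 5284.30
Import duty = 27565.04 + 5284.30 = 32849.34
Buyer bears: origin terminal 473.02 + freight 2192.05 + insurance 527.44 + destination terminal 433.68 + duty 32849.34 = 36475.53
Landed cost = invoice 149946.62 + 36475.53 = 186422.15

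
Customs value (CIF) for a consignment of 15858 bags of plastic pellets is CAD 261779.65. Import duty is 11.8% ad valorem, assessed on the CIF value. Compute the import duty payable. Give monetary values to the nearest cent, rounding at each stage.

Import duty: CAD 30890.00

Import duty = 261779.65 × 11.8% = 30890.00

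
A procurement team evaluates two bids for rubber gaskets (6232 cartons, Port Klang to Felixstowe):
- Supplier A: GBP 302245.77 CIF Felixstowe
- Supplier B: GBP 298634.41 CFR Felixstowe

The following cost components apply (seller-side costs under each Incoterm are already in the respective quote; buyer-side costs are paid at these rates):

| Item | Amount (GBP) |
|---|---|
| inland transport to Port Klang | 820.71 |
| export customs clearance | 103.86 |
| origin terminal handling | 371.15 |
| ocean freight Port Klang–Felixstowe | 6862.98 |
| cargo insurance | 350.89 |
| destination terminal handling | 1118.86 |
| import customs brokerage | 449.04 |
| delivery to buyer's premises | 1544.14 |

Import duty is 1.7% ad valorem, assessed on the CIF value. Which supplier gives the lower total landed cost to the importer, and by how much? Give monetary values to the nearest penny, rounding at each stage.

Supplier A (CIF):
The CIF price already equals the CIF value: 302245.77
Import duty = 302245.77 × 1.7% = 5138.18
Buyer bears (A): 1118.86 + 449.04 + 1544.14 = 3112.04
Landed cost (A) = invoice 302245.77 + 3112.04 + duty 5138.18 = 310495.99
Supplier B (CFR):
CIF value = CFR price + insurance = 298634.41 + 350.89 = 298985.30
Import duty = 298985.30 × 1.7% = 5082.75
Buyer bears (B): 350.89 + 1118.86 + 449.04 + 1544.14 = 3462.93
Landed cost (B) = invoice 298634.41 + 3462.93 + duty 5082.75 = 307180.09
Difference = |310495.99 − 307180.09| = 3315.90

Supplier B is cheaper by GBP 3315.90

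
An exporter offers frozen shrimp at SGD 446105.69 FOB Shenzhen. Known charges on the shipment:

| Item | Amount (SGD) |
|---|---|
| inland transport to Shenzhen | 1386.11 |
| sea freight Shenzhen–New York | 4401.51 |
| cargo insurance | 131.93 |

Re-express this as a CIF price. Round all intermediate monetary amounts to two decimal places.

Not relevant to the conversion: inland to port — on the seller under both FOB and CIF; already in the FOB price and stays in the CIF price.
From FOB to CIF, the seller additionally bears: freight, insurance.
CIF price = 446105.69 + 4401.51 + 131.93 = 450639.13

CIF price: SGD 450639.13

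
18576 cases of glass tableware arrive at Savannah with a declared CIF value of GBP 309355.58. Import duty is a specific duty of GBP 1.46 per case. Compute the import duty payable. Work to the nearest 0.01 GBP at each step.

Import duty: GBP 27120.96

Import duty = 18576 × 1.46 = 27120.96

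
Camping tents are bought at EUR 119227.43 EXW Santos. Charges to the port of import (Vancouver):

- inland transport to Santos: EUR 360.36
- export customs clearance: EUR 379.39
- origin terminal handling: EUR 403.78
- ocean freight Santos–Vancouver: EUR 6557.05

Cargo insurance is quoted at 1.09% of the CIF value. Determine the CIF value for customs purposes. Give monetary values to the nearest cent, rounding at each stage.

CIF value: EUR 128326.77

Let C be the CIF value. C = EXW price + pre-shipment costs + freight + 1.09% × C
C − 1.09% × C = 119227.43 + 360.36 + 379.39 + 403.78 + 6557.05
0.9891 × C = 126928.01
C = 126928.01 / 0.9891 = 128326.77
Insurance premium = 1.09% × 128326.77 = 1398.76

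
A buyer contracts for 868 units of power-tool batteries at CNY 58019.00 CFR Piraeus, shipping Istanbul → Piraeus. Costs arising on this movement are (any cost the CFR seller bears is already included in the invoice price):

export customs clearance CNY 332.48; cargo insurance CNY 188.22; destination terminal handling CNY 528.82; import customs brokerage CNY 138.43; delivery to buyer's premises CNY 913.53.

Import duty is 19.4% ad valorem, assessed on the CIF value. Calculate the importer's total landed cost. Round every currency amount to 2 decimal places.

CFR: the seller pays costs through ocean freight to the destination port, but not insurance.
Already in the invoice (seller's account under CFR): export clearance — exclude.
CIF value = CFR price + insurance = 58019.00 + 188.22 = 58207.22
Import duty = 58207.22 × 19.4% = 11292.20
Buyer bears: insurance 188.22 + destination terminal 528.82 + brokerage 138.43 + delivery 913.53 + duty 11292.20 = 13061.20
Landed cost = invoice 58019.00 + 13061.20 = 71080.20

Total landed cost: CNY 71080.20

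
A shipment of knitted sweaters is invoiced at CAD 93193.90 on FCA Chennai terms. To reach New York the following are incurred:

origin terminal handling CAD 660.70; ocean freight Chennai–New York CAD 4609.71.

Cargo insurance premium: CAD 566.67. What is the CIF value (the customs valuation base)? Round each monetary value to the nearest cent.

CIF value: CAD 99030.98

CIF = FCA price + pre-shipment costs + freight + insurance
CIF = 93193.90 + 660.70 + 4609.71 + 566.67 = 99030.98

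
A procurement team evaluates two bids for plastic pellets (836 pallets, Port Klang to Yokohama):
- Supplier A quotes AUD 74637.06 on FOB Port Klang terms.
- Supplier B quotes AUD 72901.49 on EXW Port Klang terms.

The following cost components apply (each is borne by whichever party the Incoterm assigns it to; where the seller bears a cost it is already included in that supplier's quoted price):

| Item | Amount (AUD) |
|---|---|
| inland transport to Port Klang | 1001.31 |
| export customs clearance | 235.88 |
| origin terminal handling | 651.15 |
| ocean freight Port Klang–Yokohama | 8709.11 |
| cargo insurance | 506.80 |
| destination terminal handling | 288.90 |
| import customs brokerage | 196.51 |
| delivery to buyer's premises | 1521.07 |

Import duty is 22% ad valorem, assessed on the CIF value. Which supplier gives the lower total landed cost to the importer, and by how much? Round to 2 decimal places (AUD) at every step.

Supplier A is cheaper by AUD 186.38

Supplier A (FOB):
CIF value = FOB price + freight + insurance = 74637.06 + 8709.11 + 506.80 = 83852.97
Import duty = 83852.97 × 22% = 18447.65
Buyer bears (A): 8709.11 + 506.80 + 288.90 + 196.51 + 1521.07 = 11222.39
Landed cost (A) = invoice 74637.06 + 11222.39 + duty 18447.65 = 104307.10
Supplier B (EXW):
CIF value = EXW price + inland to port + export clearance + origin terminal + freight + insurance = 72901.49 + 1001.31 + 235.88 + 651.15 + 8709.11 + 506.80 = 84005.74
Import duty = 84005.74 × 22% = 18481.26
Buyer bears (B): 1001.31 + 235.88 + 651.15 + 8709.11 + 506.80 + 288.90 + 196.51 + 1521.07 = 13110.73
Landed cost (B) = invoice 72901.49 + 13110.73 + duty 18481.26 = 104493.48
Difference = |104307.10 − 104493.48| = 186.38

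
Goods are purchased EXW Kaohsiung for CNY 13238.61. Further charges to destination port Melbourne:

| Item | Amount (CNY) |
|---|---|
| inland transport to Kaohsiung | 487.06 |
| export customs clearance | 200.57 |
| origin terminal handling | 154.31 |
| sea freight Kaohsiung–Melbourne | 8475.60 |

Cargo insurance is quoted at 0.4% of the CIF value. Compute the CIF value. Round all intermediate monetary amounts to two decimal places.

Let C be the CIF value. C = EXW price + pre-shipment costs + freight + 0.4% × C
C − 0.4% × C = 13238.61 + 487.06 + 200.57 + 154.31 + 8475.60
0.996 × C = 22556.15
C = 22556.15 / 0.996 = 22646.74
Insurance premium = 0.4% × 22646.74 = 90.59

CIF value: CNY 22646.74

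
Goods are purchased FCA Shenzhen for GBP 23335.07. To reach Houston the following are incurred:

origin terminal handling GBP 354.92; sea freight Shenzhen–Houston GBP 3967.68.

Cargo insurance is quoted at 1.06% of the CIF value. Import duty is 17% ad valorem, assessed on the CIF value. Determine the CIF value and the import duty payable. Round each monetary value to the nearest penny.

CIF value: GBP 27953.98; import duty: GBP 4752.18

Let C be the CIF value. C = FCA price + pre-shipment costs + freight + 1.06% × C
C − 1.06% × C = 23335.07 + 354.92 + 3967.68
0.9894 × C = 27657.67
C = 27657.67 / 0.9894 = 27953.98
Insurance premium = 1.06% × 27953.98 = 296.31
Import duty = 27953.98 × 17% = 4752.18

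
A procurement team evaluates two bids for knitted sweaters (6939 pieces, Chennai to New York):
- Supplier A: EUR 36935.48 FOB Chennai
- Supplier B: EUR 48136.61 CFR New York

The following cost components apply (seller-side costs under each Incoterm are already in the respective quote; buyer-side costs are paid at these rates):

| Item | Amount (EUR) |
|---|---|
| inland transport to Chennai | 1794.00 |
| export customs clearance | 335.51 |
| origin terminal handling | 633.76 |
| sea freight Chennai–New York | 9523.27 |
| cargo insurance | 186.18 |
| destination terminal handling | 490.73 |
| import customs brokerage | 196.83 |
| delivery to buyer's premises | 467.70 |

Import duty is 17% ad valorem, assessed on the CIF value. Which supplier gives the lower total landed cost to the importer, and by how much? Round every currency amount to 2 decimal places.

Supplier A is cheaper by EUR 1963.09

Supplier A (FOB):
CIF value = FOB price + freight + insurance = 36935.48 + 9523.27 + 186.18 = 46644.93
Import duty = 46644.93 × 17% = 7929.64
Buyer bears (A): 9523.27 + 186.18 + 490.73 + 196.83 + 467.70 = 10864.71
Landed cost (A) = invoice 36935.48 + 10864.71 + duty 7929.64 = 55729.83
Supplier B (CFR):
CIF value = CFR price + insurance = 48136.61 + 186.18 = 48322.79
Import duty = 48322.79 × 17% = 8214.87
Buyer bears (B): 186.18 + 490.73 + 196.83 + 467.70 = 1341.44
Landed cost (B) = invoice 48136.61 + 1341.44 + duty 8214.87 = 57692.92
Difference = |55729.83 − 57692.92| = 1963.09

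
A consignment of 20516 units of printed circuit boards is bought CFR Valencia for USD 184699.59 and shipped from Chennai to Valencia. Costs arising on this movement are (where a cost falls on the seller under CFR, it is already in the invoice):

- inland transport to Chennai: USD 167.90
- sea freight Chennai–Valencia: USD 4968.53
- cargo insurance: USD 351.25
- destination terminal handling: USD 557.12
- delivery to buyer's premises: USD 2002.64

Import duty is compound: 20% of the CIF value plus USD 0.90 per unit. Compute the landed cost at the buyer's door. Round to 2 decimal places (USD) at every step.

CFR: the seller pays costs through ocean freight to the destination port, but not insurance.
Already in the invoice (seller's account under CFR): inland to port, freight — exclude.
CIF value = CFR price + insurance = 184699.59 + 351.25 = 185050.84
Ad valorem component: 185050.84 × 20% = 37010.17
Specific component: 20516 × 0.90 = 18464.40
Import duty = 37010.17 + 18464.40 = 55474.57
Buyer bears: insurance 351.25 + destination terminal 557.12 + delivery 2002.64 + duty 55474.57 = 58385.58
Landed cost = invoice 184699.59 + 58385.58 = 243085.17

Total landed cost: USD 243085.17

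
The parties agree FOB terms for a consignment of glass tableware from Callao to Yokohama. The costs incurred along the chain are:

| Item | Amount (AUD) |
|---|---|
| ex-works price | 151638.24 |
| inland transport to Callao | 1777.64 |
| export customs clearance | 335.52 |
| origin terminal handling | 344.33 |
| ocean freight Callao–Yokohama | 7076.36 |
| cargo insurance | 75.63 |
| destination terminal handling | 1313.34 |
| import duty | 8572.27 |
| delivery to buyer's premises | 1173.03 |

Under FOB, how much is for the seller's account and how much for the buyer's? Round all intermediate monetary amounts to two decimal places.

FOB: the seller bears costs until goods are on board at the origin port; the buyer bears freight, insurance and all costs thereafter.
Seller's account: goods 151638.24 + inland to port 1777.64 + export clearance 335.52 + origin terminal 344.33 = 154095.73
Buyer's account: freight 7076.36 + insurance 75.63 + destination terminal 1313.34 + duty 8572.27 + delivery 1173.03 = 18210.63

Seller: AUD 154095.73; buyer: AUD 18210.63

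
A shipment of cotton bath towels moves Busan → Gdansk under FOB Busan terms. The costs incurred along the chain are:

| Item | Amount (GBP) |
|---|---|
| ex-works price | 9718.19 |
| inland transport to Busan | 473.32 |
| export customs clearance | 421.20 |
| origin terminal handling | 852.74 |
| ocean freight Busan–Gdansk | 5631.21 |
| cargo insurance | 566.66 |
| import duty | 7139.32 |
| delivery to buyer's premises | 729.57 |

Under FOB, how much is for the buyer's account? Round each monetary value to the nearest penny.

Buyer's account: GBP 14066.76

FOB: the seller bears costs until goods are on board at the origin port; the buyer bears freight, insurance and all costs thereafter.
Seller's account: goods 9718.19 + inland to port 473.32 + export clearance 421.20 + origin terminal 852.74 = 11465.45
Buyer's account: freight 5631.21 + insurance 566.66 + duty 7139.32 + delivery 729.57 = 14066.76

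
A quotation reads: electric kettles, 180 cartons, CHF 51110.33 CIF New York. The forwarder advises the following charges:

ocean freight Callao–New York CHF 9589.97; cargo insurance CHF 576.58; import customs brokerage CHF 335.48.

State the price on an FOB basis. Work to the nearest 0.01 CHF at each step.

FOB price: CHF 40943.78

Not relevant to the conversion: brokerage — on the buyer under both terms; not part of either seller's price.
From CIF to FOB, the seller no longer bears: freight, insurance.
FOB price = 51110.33 − 9589.97 − 576.58 = 40943.78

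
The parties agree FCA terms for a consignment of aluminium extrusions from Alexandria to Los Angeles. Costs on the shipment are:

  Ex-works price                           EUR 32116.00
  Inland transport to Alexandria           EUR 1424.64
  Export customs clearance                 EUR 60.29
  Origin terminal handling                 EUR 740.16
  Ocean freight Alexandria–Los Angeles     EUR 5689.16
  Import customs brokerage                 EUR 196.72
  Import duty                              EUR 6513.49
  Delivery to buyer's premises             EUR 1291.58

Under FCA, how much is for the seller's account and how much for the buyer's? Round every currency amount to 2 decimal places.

Seller: EUR 33600.93; buyer: EUR 14431.11

FCA: the seller delivers export-cleared goods to the carrier; the buyer bears costs from that point.
Seller's account: goods 32116.00 + inland to port 1424.64 + export clearance 60.29 = 33600.93
Buyer's account: origin terminal 740.16 + freight 5689.16 + brokerage 196.72 + duty 6513.49 + delivery 1291.58 = 14431.11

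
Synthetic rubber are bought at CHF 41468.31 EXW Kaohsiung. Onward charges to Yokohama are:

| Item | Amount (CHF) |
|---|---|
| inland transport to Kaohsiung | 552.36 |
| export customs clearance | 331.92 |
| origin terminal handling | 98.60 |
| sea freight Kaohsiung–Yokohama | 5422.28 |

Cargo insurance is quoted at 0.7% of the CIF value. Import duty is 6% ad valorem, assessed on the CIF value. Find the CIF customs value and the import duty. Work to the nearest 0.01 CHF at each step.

CIF value: CHF 48210.95; import duty: CHF 2892.66

Let C be the CIF value. C = EXW price + pre-shipment costs + freight + 0.7% × C
C − 0.7% × C = 41468.31 + 552.36 + 331.92 + 98.60 + 5422.28
0.993 × C = 47873.47
C = 47873.47 / 0.993 = 48210.95
Insurance premium = 0.7% × 48210.95 = 337.48
Import duty = 48210.95 × 6% = 2892.66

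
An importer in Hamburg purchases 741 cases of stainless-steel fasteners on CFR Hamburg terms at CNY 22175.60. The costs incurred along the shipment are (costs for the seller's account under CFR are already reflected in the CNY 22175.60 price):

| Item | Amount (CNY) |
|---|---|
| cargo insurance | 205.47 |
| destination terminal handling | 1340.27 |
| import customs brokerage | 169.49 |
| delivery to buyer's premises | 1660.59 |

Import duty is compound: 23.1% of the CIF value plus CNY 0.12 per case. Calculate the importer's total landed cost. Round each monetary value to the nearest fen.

CFR: the seller pays costs through ocean freight to the destination port, but not insurance.
CIF value = CFR price + insurance = 22175.60 + 205.47 = 22381.07
Ad valorem component: 22381.07 × 23.1% = 5170.03
Specific component: 741 × 0.12 = 88.92
Import duty = 5170.03 + 88.92 = 5258.95
Buyer bears: insurance 205.47 + destination terminal 1340.27 + brokerage 169.49 + delivery 1660.59 + duty 5258.95 = 8634.77
Landed cost = invoice 22175.60 + 8634.77 = 30810.37

Total landed cost: CNY 30810.37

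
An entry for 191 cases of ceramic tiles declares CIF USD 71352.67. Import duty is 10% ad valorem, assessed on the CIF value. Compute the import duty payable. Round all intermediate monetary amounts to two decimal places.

Import duty = 71352.67 × 10% = 7135.27

Import duty: USD 7135.27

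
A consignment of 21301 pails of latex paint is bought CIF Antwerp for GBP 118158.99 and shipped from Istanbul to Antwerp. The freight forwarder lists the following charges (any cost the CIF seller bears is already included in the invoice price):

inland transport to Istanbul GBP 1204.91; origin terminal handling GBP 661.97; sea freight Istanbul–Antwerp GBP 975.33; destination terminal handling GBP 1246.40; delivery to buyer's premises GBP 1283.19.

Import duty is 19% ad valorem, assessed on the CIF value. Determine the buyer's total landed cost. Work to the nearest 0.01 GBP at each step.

Total landed cost: GBP 143138.79

CIF: the seller pays costs through ocean freight and marine insurance to the destination port.
Already in the invoice (seller's account under CIF): inland to port, origin terminal, freight — exclude.
The CIF price already equals the CIF value: 118158.99
Import duty = 118158.99 × 19% = 22450.21
Buyer bears: destination terminal 1246.40 + delivery 1283.19 + duty 22450.21 = 24979.80
Landed cost = invoice 118158.99 + 24979.80 = 143138.79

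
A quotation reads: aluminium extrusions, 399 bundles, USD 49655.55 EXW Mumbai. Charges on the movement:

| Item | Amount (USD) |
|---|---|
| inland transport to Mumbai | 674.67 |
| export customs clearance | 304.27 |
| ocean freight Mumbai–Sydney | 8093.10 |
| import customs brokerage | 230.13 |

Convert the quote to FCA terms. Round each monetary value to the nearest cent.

FCA price: USD 50634.49

Not relevant to the conversion: brokerage, freight — on the buyer under both terms; not part of either seller's price.
From EXW to FCA, the seller additionally bears: inland to port, export clearance.
FCA price = 49655.55 + 674.67 + 304.27 = 50634.49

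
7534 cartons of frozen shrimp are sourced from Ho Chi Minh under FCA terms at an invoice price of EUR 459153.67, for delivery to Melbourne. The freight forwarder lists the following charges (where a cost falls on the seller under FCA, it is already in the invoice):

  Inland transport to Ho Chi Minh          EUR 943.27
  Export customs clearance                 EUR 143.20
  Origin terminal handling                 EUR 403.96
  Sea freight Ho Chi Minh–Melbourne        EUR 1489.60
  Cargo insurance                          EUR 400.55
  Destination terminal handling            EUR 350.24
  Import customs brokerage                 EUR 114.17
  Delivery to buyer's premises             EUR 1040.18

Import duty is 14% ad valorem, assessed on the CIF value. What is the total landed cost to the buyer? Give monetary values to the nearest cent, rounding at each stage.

FCA: the seller delivers export-cleared goods to the carrier; the buyer bears costs from that point.
Already in the invoice (seller's account under FCA): inland to port, export clearance — exclude.
CIF value = FCA price + origin terminal + freight + insurance = 459153.67 + 403.96 + 1489.60 + 400.55 = 461447.78
Import duty = 461447.78 × 14% = 64602.69
Buyer bears: origin terminal 403.96 + freight 1489.60 + insurance 400.55 + destination terminal 350.24 + brokerage 114.17 + delivery 1040.18 + duty 64602.69 = 68401.39
Landed cost = invoice 459153.67 + 68401.39 = 527555.06

Total landed cost: EUR 527555.06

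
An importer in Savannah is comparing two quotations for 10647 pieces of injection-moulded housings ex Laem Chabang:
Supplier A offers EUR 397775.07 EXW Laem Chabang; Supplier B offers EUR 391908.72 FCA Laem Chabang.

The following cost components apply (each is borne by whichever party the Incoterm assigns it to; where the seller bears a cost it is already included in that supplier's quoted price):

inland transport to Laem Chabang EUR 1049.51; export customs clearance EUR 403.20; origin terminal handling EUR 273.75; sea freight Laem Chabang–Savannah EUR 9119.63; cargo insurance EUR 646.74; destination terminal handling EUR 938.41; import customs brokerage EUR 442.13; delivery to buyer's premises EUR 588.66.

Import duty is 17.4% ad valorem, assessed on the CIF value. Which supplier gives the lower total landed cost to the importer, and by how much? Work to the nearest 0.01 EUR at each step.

Supplier A (EXW):
CIF value = EXW price + inland to port + export clearance + origin terminal + freight + insurance = 397775.07 + 1049.51 + 403.20 + 273.75 + 9119.63 + 646.74 = 409267.90
Import duty = 409267.90 × 17.4% = 71212.61
Buyer bears (A): 1049.51 + 403.20 + 273.75 + 9119.63 + 646.74 + 938.41 + 442.13 + 588.66 = 13462.03
Landed cost (A) = invoice 397775.07 + 13462.03 + duty 71212.61 = 482449.71
Supplier B (FCA):
CIF value = FCA price + origin terminal + freight + insurance = 391908.72 + 273.75 + 9119.63 + 646.74 = 401948.84
Import duty = 401948.84 × 17.4% = 69939.10
Buyer bears (B): 273.75 + 9119.63 + 646.74 + 938.41 + 442.13 + 588.66 = 12009.32
Landed cost (B) = invoice 391908.72 + 12009.32 + duty 69939.10 = 473857.14
Difference = |482449.71 − 473857.14| = 8592.57

Supplier B is cheaper by EUR 8592.57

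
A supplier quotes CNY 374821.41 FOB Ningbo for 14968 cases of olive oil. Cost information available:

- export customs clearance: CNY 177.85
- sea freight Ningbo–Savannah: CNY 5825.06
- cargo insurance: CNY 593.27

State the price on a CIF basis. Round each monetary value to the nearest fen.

Not relevant to the conversion: export clearance — on the seller under both FOB and CIF; already in the FOB price and stays in the CIF price.
From FOB to CIF, the seller additionally bears: freight, insurance.
CIF price = 374821.41 + 5825.06 + 593.27 = 381239.74

CIF price: CNY 381239.74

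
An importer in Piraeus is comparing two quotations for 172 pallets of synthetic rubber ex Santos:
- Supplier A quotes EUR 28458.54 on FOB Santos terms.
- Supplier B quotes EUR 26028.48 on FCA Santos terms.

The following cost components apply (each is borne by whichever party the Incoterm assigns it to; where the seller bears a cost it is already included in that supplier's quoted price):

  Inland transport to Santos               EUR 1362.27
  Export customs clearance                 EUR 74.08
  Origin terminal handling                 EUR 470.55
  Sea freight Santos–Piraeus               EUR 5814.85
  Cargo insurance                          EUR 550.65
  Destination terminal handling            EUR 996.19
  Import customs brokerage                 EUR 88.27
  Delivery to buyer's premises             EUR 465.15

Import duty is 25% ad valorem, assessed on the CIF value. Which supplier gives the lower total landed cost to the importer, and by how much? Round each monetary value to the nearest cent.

Supplier A (FOB):
CIF value = FOB price + freight + insurance = 28458.54 + 5814.85 + 550.65 = 34824.04
Import duty = 34824.04 × 25% = 8706.01
Buyer bears (A): 5814.85 + 550.65 + 996.19 + 88.27 + 465.15 = 7915.11
Landed cost (A) = invoice 28458.54 + 7915.11 + duty 8706.01 = 45079.66
Supplier B (FCA):
CIF value = FCA price + origin terminal + freight + insurance = 26028.48 + 470.55 + 5814.85 + 550.65 = 32864.53
Import duty = 32864.53 × 25% = 8216.13
Buyer bears (B): 470.55 + 5814.85 + 550.65 + 996.19 + 88.27 + 465.15 = 8385.66
Landed cost (B) = invoice 26028.48 + 8385.66 + duty 8216.13 = 42630.27
Difference = |45079.66 − 42630.27| = 2449.39

Supplier B is cheaper by EUR 2449.39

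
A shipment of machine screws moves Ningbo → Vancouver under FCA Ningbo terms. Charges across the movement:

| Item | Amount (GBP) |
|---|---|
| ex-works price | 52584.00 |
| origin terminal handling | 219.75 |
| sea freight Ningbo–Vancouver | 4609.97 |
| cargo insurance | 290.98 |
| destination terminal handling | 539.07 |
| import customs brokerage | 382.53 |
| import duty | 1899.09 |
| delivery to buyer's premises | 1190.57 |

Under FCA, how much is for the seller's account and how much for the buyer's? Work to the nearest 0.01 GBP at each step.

Seller: GBP 52584.00; buyer: GBP 9131.96

FCA: the seller delivers export-cleared goods to the carrier; the buyer bears costs from that point.
Seller's account: goods 52584.00 = 52584.00
Buyer's account: origin terminal 219.75 + freight 4609.97 + insurance 290.98 + destination terminal 539.07 + brokerage 382.53 + duty 1899.09 + delivery 1190.57 = 9131.96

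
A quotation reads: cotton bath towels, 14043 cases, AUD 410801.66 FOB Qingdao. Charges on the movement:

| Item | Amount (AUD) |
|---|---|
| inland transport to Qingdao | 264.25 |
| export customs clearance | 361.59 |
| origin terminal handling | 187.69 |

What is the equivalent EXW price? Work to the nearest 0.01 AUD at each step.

EXW price: AUD 409988.13

From FOB to EXW, the seller no longer bears: inland to port, export clearance, origin terminal.
EXW price = 410801.66 − 264.25 − 361.59 − 187.69 = 409988.13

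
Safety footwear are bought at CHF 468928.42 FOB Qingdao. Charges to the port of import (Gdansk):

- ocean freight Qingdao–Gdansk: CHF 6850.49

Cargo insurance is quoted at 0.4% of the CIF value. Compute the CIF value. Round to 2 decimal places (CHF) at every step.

Let C be the CIF value. C = FOB price + freight + 0.4% × C
C − 0.4% × C = 468928.42 + 6850.49
0.996 × C = 475778.91
C = 475778.91 / 0.996 = 477689.67
Insurance premium = 0.4% × 477689.67 = 1910.76

CIF value: CHF 477689.67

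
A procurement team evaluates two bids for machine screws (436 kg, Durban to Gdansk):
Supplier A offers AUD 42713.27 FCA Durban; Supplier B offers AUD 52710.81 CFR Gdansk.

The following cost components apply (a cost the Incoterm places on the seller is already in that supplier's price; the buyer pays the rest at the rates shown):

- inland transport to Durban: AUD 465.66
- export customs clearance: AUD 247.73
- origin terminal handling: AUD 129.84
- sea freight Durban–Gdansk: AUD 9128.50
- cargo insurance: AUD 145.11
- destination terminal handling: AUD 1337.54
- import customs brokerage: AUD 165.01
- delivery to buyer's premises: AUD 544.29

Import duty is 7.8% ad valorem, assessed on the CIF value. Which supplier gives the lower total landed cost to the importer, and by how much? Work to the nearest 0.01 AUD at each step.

Supplier A is cheaper by AUD 796.86

Supplier A (FCA):
CIF value = FCA price + origin terminal + freight + insurance = 42713.27 + 129.84 + 9128.50 + 145.11 = 52116.72
Import duty = 52116.72 × 7.8% = 4065.10
Buyer bears (A): 129.84 + 9128.50 + 145.11 + 1337.54 + 165.01 + 544.29 = 11450.29
Landed cost (A) = invoice 42713.27 + 11450.29 + duty 4065.10 = 58228.66
Supplier B (CFR):
CIF value = CFR price + insurance = 52710.81 + 145.11 = 52855.92
Import duty = 52855.92 × 7.8% = 4122.76
Buyer bears (B): 145.11 + 1337.54 + 165.01 + 544.29 = 2191.95
Landed cost (B) = invoice 52710.81 + 2191.95 + duty 4122.76 = 59025.52
Difference = |58228.66 − 59025.52| = 796.86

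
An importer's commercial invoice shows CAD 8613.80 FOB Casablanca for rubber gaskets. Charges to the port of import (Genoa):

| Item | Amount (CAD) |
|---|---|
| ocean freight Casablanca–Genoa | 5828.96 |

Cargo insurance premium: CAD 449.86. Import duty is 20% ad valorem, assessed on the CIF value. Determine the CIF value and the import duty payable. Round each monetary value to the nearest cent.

CIF = FOB price + freight + insurance
CIF = 8613.80 + 5828.96 + 449.86 = 14892.62
Import duty = 14892.62 × 20% = 2978.52

CIF value: CAD 14892.62; import duty: CAD 2978.52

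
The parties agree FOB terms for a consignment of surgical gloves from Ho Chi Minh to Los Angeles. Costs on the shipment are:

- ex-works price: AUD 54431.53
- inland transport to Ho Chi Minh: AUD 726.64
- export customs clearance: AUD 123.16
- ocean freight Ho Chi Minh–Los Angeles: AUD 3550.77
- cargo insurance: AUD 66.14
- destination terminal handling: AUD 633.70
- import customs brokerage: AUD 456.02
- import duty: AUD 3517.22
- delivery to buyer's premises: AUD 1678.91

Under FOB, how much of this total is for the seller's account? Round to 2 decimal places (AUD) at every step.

FOB: the seller bears costs until goods are on board at the origin port; the buyer bears freight, insurance and all costs thereafter.
Seller's account: goods 54431.53 + inland to port 726.64 + export clearance 123.16 = 55281.33
Buyer's account: freight 3550.77 + insurance 66.14 + destination terminal 633.70 + brokerage 456.02 + duty 3517.22 + delivery 1678.91 = 9902.76

Seller's account: AUD 55281.33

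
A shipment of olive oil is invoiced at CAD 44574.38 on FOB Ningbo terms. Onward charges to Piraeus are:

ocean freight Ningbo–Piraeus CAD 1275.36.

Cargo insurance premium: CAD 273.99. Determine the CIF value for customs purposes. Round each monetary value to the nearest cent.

CIF = FOB price + freight + insurance
CIF = 44574.38 + 1275.36 + 273.99 = 46123.73

CIF value: CAD 46123.73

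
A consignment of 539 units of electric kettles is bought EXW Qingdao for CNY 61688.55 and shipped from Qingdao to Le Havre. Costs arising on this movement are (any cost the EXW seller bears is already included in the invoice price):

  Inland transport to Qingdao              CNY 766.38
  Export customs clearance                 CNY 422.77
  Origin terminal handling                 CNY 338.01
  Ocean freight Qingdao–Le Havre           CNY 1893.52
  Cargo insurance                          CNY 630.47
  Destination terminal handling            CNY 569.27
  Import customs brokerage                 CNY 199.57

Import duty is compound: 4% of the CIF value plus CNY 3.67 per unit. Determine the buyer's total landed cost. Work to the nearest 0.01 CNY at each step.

EXW: the seller makes goods available at their premises; the buyer bears all onward costs.
CIF value = EXW price + inland to port + export clearance + origin terminal + freight + insurance = 61688.55 + 766.38 + 422.77 + 338.01 + 1893.52 + 630.47 = 65739.70
Ad valorem component: 65739.70 × 4% = 2629.59
Specific component: 539 × 3.67 = 1978.13
Import duty = 2629.59 + 1978.13 = 4607.72
Buyer bears: inland to port 766.38 + export clearance 422.77 + origin terminal 338.01 + freight 1893.52 + insurance 630.47 + destination terminal 569.27 + brokerage 199.57 + duty 4607.72 = 9427.71
Landed cost = invoice 61688.55 + 9427.71 = 71116.26

Total landed cost: CNY 71116.26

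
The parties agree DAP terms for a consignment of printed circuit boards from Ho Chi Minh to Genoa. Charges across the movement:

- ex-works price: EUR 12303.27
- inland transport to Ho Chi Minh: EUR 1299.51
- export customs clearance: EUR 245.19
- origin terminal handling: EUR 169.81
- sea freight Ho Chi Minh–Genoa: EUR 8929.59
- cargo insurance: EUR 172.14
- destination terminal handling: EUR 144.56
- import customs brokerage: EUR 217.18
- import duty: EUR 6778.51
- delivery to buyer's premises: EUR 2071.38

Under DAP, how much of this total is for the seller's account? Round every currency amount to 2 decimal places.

DAP: the seller bears all costs to the named destination except import duty and clearance.
Seller's account: goods 12303.27 + inland to port 1299.51 + export clearance 245.19 + origin terminal 169.81 + freight 8929.59 + insurance 172.14 + destination terminal 144.56 + delivery 2071.38 = 25335.45
Buyer's account: brokerage 217.18 + duty 6778.51 = 6995.69

Seller's account: EUR 25335.45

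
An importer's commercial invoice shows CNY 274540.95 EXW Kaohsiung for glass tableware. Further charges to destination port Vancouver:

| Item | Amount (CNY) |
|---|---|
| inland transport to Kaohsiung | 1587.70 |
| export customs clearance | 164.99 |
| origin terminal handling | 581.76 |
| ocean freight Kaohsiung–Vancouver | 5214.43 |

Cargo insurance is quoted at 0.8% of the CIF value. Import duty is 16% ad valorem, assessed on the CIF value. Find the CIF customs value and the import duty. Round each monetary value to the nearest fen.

Let C be the CIF value. C = EXW price + pre-shipment costs + freight + 0.8% × C
C − 0.8% × C = 274540.95 + 1587.70 + 164.99 + 581.76 + 5214.43
0.992 × C = 282089.83
C = 282089.83 / 0.992 = 284364.75
Insurance premium = 0.8% × 284364.75 = 2274.92
Import duty = 284364.75 × 16% = 45498.36

CIF value: CNY 284364.75; import duty: CNY 45498.36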